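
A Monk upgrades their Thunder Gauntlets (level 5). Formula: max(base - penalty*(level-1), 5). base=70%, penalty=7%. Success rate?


raw_rate = 70 - 7 * (5 - 1)
= 70 - 7 * 4
= 70 - 28
= 42
Apply floor: max(42, 5) = 42%

42%


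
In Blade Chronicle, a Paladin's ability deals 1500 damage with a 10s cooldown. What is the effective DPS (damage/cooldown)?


DPS = damage / cooldown
= 1500 / 10
= 150.00

150.00 DPS


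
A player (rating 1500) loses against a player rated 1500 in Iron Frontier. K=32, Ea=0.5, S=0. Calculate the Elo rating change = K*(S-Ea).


Elo update: delta = K * (S - Ea), where S = 0 (loses)
S - Ea = 0 - 0.5 = -0.5
Rating change = 32 * -0.5
= -16.00

-16.00 rating points


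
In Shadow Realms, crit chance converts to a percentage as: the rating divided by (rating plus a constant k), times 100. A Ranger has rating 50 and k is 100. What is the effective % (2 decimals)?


effective% = rating / (rating + k) * 100
= 50 / (50 + 100) * 100
= 50 / 150 * 100
= 0.333333 * 100
= 33.33%

33.33%


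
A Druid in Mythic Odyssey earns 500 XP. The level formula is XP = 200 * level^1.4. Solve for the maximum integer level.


XP = 200 * level^1.4, so level = (XP / 200)^(1/1.4)
= (500 / 200)^(1/1.4)
= 2.5^0.7143
= 1.9242
Floor: level = 1

level 1


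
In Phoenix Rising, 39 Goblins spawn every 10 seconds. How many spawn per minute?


Spawns per minute = count * (60 / interval)
= 39 * (60 / 10)
= 39 * 6.0
= 234.0

234.0 per minute


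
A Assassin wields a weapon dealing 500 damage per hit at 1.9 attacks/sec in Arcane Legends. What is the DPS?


DPS = damage * attack_speed
= 500 * 1.9
= 950.0

950.0 DPS


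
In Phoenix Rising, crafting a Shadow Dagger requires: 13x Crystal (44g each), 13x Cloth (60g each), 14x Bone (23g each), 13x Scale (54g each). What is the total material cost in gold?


Cost breakdown:
  Crystal: 13 * 44 = 572
  Cloth: 13 * 60 = 780
  Bone: 14 * 23 = 322
  Scale: 13 * 54 = 702
Total = 572 + 780 + 322 + 702 = 2376

2376 gold


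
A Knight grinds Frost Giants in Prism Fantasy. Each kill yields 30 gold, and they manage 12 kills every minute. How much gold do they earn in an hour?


Gold per minute = 30 * 12 = 360
Gold per hour = 360 * 60 = 21600

21600 gold/hour


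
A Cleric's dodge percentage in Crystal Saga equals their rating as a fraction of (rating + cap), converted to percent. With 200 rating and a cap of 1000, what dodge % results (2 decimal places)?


dodge% = 200 / (200 + 1000) * 100
= 200 / 1200 * 100
= 0.166667 * 100
= 16.67%

16.67%


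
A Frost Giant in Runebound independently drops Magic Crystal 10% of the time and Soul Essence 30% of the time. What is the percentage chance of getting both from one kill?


For independent events, P(both) = P(A) * P(B)
= 10% * 30%
= 300 / 100 %
= 3.0%

3.0%


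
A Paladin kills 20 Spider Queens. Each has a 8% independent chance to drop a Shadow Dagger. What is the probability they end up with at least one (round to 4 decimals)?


P(at least one) = 1 - P(none) = 1 - (1-p)^n
p = 8/100 = 0.08
1 - p = 0.92
(1 - p)^20 = 0.92^20 = 0.188693
P(at least one) = 1 - 0.188693 = 0.8113

0.8113


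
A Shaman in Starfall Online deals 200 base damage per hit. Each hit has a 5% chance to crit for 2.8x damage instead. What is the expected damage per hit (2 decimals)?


E[dmg] = base * (1 + crit_chance * (crit_mult - 1))
cc as decimal = 5/100 = 0.05
cm - 1 = 2.8 - 1 = 1.8
Bonus factor = 0.05 * 1.8 = 0.09
Total multiplier = 1 + 0.09 = 1.09
Expected damage = 200 * 1.09 = 218.00

218.00 damage


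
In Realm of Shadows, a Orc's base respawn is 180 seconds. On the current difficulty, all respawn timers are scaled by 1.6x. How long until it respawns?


Respawn time = base * multiplier
= 180 * 1.6
= 288.0 seconds

288.0 seconds


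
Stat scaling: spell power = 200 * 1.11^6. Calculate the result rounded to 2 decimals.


value = base * growth^level
= 200 * 1.11^6
= 200 * 1.870415
= 374.08

374.08 spell power


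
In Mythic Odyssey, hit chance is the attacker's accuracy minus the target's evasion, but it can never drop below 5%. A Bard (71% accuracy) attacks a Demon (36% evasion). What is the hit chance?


accuracy - evasion = 71 - 36 = 35
Apply floor: max(35, 5) = 35
Hit chance = 35%

35%


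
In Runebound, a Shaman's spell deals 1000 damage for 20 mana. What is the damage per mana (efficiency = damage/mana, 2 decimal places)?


Efficiency = damage / mana
= 1000 / 20
= 50.00

50.00 dmg/mana


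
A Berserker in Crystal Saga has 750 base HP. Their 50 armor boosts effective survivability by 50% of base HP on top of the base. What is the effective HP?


EHP = 750 * (1 + 50/100)
= 750 * (1 + 0.5)
= 750 * 1.5
= 1125.0

1125.0 EHP


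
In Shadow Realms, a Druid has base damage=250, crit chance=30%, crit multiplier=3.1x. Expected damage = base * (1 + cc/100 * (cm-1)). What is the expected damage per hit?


E[dmg] = base * (1 + crit_chance * (crit_mult - 1))
cc as decimal = 30/100 = 0.3
cm - 1 = 3.1 - 1 = 2.1
Bonus factor = 0.3 * 2.1 = 0.63
Total multiplier = 1 + 0.63 = 1.63
Expected damage = 250 * 1.63 = 407.50

407.50 damage


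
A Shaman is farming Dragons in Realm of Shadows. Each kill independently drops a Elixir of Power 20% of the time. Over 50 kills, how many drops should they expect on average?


Expected drops = kills * (drop_rate / 100)
= 50 * (20 / 100)
= 50 * 0.2
= 10.0

10.0 drops


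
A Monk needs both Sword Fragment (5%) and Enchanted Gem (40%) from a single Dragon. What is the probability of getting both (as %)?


For independent events, P(both) = P(A) * P(B)
= 5% * 40%
= 200 / 100 %
= 2.0%

2.0%


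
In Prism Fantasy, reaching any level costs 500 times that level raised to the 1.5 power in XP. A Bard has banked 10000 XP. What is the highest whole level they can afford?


XP = 500 * level^1.5, so level = (XP / 500)^(1/1.5)
= (10000 / 500)^(1/1.5)
= 20.0^0.6667
= 7.3681
Floor: level = 7

level 7


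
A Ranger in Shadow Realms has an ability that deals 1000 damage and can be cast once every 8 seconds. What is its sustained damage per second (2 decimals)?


DPS = damage / cooldown
= 1000 / 8
= 125.00

125.00 DPS


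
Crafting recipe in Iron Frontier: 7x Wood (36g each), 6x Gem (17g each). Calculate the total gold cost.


Cost breakdown:
  Wood: 7 * 36 = 252
  Gem: 6 * 17 = 102
Total = 252 + 102 = 354

354 gold


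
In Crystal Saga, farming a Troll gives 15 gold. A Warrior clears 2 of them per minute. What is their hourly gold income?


Gold per minute = 15 * 2 = 30
Gold per hour = 30 * 60 = 1800

1800 gold/hour


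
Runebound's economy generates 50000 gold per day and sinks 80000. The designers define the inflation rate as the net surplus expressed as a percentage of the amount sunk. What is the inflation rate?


Net gold = 50000 - 80000 = -30000
Inflation rate = net / sunk * 100 = -30000 / 80000 * 100
= -0.375 * 100
= -37.50%

-37.50%


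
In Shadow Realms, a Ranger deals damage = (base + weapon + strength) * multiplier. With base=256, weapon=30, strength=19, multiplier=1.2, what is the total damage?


Sum base + weapon + str = 256 + 30 + 19 = 305
Multiply by 1.2:
305 * 1.2 = 366.0

366.0 damage


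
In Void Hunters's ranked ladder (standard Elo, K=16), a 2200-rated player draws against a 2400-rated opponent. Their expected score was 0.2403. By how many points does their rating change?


Elo update: delta = K * (S - Ea), where S = 0.5 (draws)
S - Ea = 0.5 - 0.2403 = 0.2597
Rating change = 16 * 0.2597
= 4.16

4.16 rating points


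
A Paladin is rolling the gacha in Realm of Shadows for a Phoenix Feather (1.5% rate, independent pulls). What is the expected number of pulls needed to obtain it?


Expected pulls for a geometric distribution = 1/p = 100 / rate%
= 100 / 1.5
= 66.67

66.67 pulls


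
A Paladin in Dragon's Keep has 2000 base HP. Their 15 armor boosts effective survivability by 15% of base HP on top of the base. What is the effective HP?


EHP = 2000 * (1 + 15/100)
= 2000 * (1 + 0.15)
= 2000 * 1.15
= 2300.0

2300.0 EHP


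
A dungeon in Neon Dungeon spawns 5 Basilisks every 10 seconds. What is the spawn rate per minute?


Spawns per minute = count * (60 / interval)
= 5 * (60 / 10)
= 5 * 6.0
= 30.0

30.0 per minute


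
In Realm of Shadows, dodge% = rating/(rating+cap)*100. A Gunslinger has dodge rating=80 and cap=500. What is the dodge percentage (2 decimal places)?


dodge% = 80 / (80 + 500) * 100
= 80 / 580 * 100
= 0.137931 * 100
= 13.79%

13.79%


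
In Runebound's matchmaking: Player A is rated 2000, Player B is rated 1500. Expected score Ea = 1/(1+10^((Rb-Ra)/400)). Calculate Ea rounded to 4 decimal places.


Elo expected score: Ea = 1/(1 + 10^((Rb-Ra)/400))
Rb - Ra = 1500 - 2000 = -500
(Rb-Ra)/400 = -500/400 = -1.25
10^-1.25 = 0.056234
Ea = 1/(1 + 0.056234) = 1/1.056234 = 0.9468

0.9468


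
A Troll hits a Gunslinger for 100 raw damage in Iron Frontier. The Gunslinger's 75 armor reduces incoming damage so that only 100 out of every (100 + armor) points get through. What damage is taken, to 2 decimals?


actual = 100 * 100 / (100 + 75)
= 100 * 100 / 175
= 10000 / 175
= 57.14

57.14 damage


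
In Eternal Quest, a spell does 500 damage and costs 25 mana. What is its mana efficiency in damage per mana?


Efficiency = damage / mana
= 500 / 25
= 20.00

20.00 dmg/mana


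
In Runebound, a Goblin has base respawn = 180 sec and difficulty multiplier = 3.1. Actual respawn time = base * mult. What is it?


Respawn time = base * multiplier
= 180 * 3.1
= 558.0 seconds

558.0 seconds


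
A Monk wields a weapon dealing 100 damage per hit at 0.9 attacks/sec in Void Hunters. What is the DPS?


DPS = damage * attack_speed
= 100 * 0.9
= 90.0

90.0 DPS


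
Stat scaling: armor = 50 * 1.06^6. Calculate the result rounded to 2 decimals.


value = base * growth^level
= 50 * 1.06^6
= 50 * 1.418519
= 70.93

70.93 armor


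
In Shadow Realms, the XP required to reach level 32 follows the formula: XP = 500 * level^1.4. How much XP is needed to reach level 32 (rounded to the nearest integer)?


XP = 500 * level^1.4
Substitute level = 32:
XP = 500 * 32^1.4
= 500 * 128.0
= 64000

64000 XP


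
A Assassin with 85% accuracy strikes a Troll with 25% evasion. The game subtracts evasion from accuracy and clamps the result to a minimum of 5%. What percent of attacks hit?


accuracy - evasion = 85 - 25 = 60
Apply floor: max(60, 5) = 60
Hit chance = 60%

60%


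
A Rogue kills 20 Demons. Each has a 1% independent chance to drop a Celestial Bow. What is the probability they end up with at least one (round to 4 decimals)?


P(at least one) = 1 - P(none) = 1 - (1-p)^n
p = 1/100 = 0.01
1 - p = 0.99
(1 - p)^20 = 0.99^20 = 0.817907
P(at least one) = 1 - 0.817907 = 0.1821

0.1821


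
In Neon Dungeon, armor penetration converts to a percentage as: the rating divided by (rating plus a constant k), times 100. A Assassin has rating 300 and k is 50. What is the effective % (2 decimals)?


effective% = rating / (rating + k) * 100
= 300 / (300 + 50) * 100
= 300 / 350 * 100
= 0.857143 * 100
= 85.71%

85.71%


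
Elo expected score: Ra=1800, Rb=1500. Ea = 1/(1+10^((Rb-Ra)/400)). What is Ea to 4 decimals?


Elo expected score: Ea = 1/(1 + 10^((Rb-Ra)/400))
Rb - Ra = 1500 - 1800 = -300
(Rb-Ra)/400 = -300/400 = -0.75
10^-0.75 = 0.177828
Ea = 1/(1 + 0.177828) = 1/1.177828 = 0.8490

0.8490


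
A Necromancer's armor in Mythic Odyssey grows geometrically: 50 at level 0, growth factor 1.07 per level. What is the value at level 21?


value = base * growth^level
= 50 * 1.07^21
= 50 * 4.140562
= 207.03

207.03 armor


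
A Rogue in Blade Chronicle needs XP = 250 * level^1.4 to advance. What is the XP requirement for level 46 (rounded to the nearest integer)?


XP = 250 * level^1.4
Substitute level = 46:
XP = 250 * 46^1.4
= 250 * 212.7458
= 53186

53186 XP


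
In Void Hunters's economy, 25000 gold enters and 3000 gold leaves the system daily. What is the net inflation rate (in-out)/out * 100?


Net gold = 25000 - 3000 = 22000
Inflation rate = net / sunk * 100 = 22000 / 3000 * 100
= 7.333333 * 100
= 733.33%

733.33%


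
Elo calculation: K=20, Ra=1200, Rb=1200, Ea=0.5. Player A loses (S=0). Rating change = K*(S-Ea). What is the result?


Elo update: delta = K * (S - Ea), where S = 0 (loses)
S - Ea = 0 - 0.5 = -0.5
Rating change = 20 * -0.5
= -10.00

-10.00 rating points


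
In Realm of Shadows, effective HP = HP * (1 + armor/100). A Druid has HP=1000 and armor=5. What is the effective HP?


EHP = 1000 * (1 + 5/100)
= 1000 * (1 + 0.05)
= 1000 * 1.05
= 1050.0

1050.0 EHP


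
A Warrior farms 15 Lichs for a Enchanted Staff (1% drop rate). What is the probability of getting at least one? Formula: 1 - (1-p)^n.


P(at least one) = 1 - P(none) = 1 - (1-p)^n
p = 1/100 = 0.01
1 - p = 0.99
(1 - p)^15 = 0.99^15 = 0.860058
P(at least one) = 1 - 0.860058 = 0.1399

0.1399


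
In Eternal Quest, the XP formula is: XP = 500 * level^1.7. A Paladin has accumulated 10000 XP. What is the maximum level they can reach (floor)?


XP = 500 * level^1.7, so level = (XP / 500)^(1/1.7)
= (10000 / 500)^(1/1.7)
= 20.0^0.5882
= 5.8252
Floor: level = 5

level 5


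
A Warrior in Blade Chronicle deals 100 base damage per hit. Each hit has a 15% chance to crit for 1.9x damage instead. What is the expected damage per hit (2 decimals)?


E[dmg] = base * (1 + crit_chance * (crit_mult - 1))
cc as decimal = 15/100 = 0.15
cm - 1 = 1.9 - 1 = 0.9
Bonus factor = 0.15 * 0.9 = 0.135
Total multiplier = 1 + 0.135 = 1.135
Expected damage = 100 * 1.135 = 113.50

113.50 damage


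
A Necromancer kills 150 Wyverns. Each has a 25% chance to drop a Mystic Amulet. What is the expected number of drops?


Expected drops = kills * (drop_rate / 100)
= 150 * (25 / 100)
= 150 * 0.25
= 37.5

37.5 drops


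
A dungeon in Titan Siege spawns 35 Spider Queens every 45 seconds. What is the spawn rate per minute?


Spawns per minute = count * (60 / interval)
= 35 * (60 / 45)
= 35 * 1.3333
= 46.67

46.67 per minute


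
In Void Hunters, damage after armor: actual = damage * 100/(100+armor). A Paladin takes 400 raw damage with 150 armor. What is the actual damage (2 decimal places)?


actual = 400 * 100 / (100 + 150)
= 400 * 100 / 250
= 40000 / 250
= 160.00

160.00 damage


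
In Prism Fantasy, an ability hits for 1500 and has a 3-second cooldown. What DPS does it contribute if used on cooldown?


DPS = damage / cooldown
= 1500 / 3
= 500.00

500.00 DPS


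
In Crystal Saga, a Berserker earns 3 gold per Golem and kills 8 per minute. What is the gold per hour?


Gold per minute = 3 * 8 = 24
Gold per hour = 24 * 60 = 1440

1440 gold/hour


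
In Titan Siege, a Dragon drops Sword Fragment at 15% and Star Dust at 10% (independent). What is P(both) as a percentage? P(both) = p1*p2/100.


For independent events, P(both) = P(A) * P(B)
= 15% * 10%
= 150 / 100 %
= 1.5%

1.5%


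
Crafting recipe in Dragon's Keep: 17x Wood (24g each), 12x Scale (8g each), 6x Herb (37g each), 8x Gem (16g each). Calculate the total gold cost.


Cost breakdown:
  Wood: 17 * 24 = 408
  Scale: 12 * 8 = 96
  Herb: 6 * 37 = 222
  Gem: 8 * 16 = 128
Total = 408 + 96 + 222 + 128 = 854

854 gold


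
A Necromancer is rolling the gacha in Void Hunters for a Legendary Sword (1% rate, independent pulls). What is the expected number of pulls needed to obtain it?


Expected pulls for a geometric distribution = 1/p = 100 / rate%
= 100 / 1
= 100.0

100.0 pulls


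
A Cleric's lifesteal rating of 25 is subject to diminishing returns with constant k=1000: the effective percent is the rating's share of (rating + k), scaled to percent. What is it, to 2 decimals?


effective% = rating / (rating + k) * 100
= 25 / (25 + 1000) * 100
= 25 / 1025 * 100
= 0.02439 * 100
= 2.44%

2.44%


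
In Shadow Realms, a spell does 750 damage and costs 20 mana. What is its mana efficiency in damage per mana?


Efficiency = damage / mana
= 750 / 20
= 37.50

37.50 dmg/mana


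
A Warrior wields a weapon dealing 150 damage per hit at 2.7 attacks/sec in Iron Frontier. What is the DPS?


DPS = damage * attack_speed
= 150 * 2.7
= 405.0

405.0 DPS


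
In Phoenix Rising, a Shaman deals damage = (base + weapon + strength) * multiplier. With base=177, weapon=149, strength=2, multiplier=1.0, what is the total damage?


Sum base + weapon + str = 177 + 149 + 2 = 328
Multiply by 1.0:
328 * 1.0 = 328.0

328.0 damage


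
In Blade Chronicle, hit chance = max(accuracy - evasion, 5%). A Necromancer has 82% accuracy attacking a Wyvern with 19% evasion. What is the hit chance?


accuracy - evasion = 82 - 19 = 63
Apply floor: max(63, 5) = 63
Hit chance = 63%

63%


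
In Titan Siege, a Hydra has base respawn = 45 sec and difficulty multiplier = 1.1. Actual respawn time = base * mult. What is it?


Respawn time = base * multiplier
= 45 * 1.1
= 49.5 seconds

49.5 seconds


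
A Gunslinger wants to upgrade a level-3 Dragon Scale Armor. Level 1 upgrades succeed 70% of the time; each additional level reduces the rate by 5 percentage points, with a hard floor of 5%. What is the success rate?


raw_rate = 70 - 5 * (3 - 1)
= 70 - 5 * 2
= 70 - 10
= 60
Apply floor: max(60, 5) = 60%

60%


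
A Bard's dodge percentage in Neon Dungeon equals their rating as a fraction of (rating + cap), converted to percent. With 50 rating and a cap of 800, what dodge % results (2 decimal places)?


dodge% = 50 / (50 + 800) * 100
= 50 / 850 * 100
= 0.058824 * 100
= 5.88%

5.88%


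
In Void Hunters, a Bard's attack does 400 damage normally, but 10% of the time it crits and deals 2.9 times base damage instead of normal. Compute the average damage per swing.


E[dmg] = base * (1 + crit_chance * (crit_mult - 1))
cc as decimal = 10/100 = 0.1
cm - 1 = 2.9 - 1 = 1.9
Bonus factor = 0.1 * 1.9 = 0.19
Total multiplier = 1 + 0.19 = 1.19
Expected damage = 400 * 1.19 = 476.00

476.00 damage


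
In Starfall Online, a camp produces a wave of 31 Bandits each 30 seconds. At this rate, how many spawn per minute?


Spawns per minute = count * (60 / interval)
= 31 * (60 / 30)
= 31 * 2.0
= 62.0

62.0 per minute


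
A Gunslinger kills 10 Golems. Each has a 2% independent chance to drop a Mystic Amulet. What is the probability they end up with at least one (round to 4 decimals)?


P(at least one) = 1 - P(none) = 1 - (1-p)^n
p = 2/100 = 0.02
1 - p = 0.98
(1 - p)^10 = 0.98^10 = 0.817073
P(at least one) = 1 - 0.817073 = 0.1829

0.1829


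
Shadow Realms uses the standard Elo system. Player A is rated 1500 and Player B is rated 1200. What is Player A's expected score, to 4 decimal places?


Elo expected score: Ea = 1/(1 + 10^((Rb-Ra)/400))
Rb - Ra = 1200 - 1500 = -300
(Rb-Ra)/400 = -300/400 = -0.75
10^-0.75 = 0.177828
Ea = 1/(1 + 0.177828) = 1/1.177828 = 0.8490

0.8490


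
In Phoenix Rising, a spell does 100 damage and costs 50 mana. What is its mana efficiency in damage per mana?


Efficiency = damage / mana
= 100 / 50
= 2.00

2.00 dmg/mana


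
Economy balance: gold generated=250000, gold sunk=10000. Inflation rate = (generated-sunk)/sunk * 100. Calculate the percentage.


Net gold = 250000 - 10000 = 240000
Inflation rate = net / sunk * 100 = 240000 / 10000 * 100
= 24.0 * 100
= 2400.00%

2400.00%


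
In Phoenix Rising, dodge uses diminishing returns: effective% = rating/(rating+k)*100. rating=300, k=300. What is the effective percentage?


effective% = rating / (rating + k) * 100
= 300 / (300 + 300) * 100
= 300 / 600 * 100
= 0.5 * 100
= 50.00%

50.00%


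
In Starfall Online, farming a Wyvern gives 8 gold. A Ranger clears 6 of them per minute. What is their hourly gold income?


Gold per minute = 8 * 6 = 48
Gold per hour = 48 * 60 = 2880

2880 gold/hour


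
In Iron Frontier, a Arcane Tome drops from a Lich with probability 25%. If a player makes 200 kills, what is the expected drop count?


Expected drops = kills * (drop_rate / 100)
= 200 * (25 / 100)
= 200 * 0.25
= 50.0

50.0 drops


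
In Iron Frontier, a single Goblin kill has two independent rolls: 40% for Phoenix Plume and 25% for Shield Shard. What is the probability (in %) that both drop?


For independent events, P(both) = P(A) * P(B)
= 40% * 25%
= 1000 / 100 %
= 10.0%

10.0%


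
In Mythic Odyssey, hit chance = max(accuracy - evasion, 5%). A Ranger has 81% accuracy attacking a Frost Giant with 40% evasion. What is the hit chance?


accuracy - evasion = 81 - 40 = 41
Apply floor: max(41, 5) = 41
Hit chance = 41%

41%


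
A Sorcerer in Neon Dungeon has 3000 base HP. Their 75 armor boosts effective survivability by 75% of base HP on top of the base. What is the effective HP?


EHP = 3000 * (1 + 75/100)
= 3000 * (1 + 0.75)
= 3000 * 1.75
= 5250.0

5250.0 EHP


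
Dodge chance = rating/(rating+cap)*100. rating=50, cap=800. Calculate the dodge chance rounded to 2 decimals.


dodge% = 50 / (50 + 800) * 100
= 50 / 850 * 100
= 0.058824 * 100
= 5.88%

5.88%


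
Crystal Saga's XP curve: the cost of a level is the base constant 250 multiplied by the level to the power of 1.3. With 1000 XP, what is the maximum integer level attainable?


XP = 250 * level^1.3, so level = (XP / 250)^(1/1.3)
= (1000 / 250)^(1/1.3)
= 4.0^0.7692
= 2.9048
Floor: level = 2

level 2


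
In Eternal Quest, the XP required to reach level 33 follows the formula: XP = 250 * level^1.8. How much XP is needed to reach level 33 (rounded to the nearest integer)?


XP = 250 * level^1.8
Substitute level = 33:
XP = 250 * 33^1.8
= 250 * 541.1593
= 135290

135290 XP


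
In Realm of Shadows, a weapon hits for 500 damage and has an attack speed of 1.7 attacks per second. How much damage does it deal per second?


DPS = damage * attack_speed
= 500 * 1.7
= 850.0

850.0 DPS


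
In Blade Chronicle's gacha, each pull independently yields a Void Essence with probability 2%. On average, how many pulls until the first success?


Expected pulls for a geometric distribution = 1/p = 100 / rate%
= 100 / 2
= 50.0

50.0 pulls


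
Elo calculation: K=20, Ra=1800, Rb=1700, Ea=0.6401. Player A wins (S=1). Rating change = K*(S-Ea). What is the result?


Elo update: delta = K * (S - Ea), where S = 1 (wins)
S - Ea = 1 - 0.6401 = 0.3599
Rating change = 20 * 0.3599
= 7.20

7.20 rating points


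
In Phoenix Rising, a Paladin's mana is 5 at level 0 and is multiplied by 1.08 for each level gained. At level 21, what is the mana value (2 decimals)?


value = base * growth^level
= 5 * 1.08^21
= 5 * 5.033834
= 25.17

25.17 mana


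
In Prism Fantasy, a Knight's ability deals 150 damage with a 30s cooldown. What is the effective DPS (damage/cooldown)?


DPS = damage / cooldown
= 150 / 30
= 5.00

5.00 DPS


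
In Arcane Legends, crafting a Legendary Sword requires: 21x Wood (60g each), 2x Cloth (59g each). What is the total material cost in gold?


Cost breakdown:
  Wood: 21 * 60 = 1260
  Cloth: 2 * 59 = 118
Total = 1260 + 118 = 1378

1378 gold


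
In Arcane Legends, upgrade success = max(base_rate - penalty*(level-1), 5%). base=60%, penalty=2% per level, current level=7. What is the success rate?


raw_rate = 60 - 2 * (7 - 1)
= 60 - 2 * 6
= 60 - 12
= 48
Apply floor: max(48, 5) = 48%

48%


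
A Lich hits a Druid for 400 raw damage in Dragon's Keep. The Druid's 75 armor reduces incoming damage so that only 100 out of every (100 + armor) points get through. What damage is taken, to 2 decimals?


actual = 400 * 100 / (100 + 75)
= 400 * 100 / 175
= 40000 / 175
= 228.57

228.57 damage


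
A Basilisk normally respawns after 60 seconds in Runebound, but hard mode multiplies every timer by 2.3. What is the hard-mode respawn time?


Respawn time = base * multiplier
= 60 * 2.3
= 138.0 seconds

138.0 seconds


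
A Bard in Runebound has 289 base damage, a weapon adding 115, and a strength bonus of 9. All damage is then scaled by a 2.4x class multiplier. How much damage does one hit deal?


Sum base + weapon + str = 289 + 115 + 9 = 413
Multiply by 2.4:
413 * 2.4 = 991.2

991.2 damage


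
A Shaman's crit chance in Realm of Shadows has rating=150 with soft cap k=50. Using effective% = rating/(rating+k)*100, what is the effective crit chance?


effective% = rating / (rating + k) * 100
= 150 / (150 + 50) * 100
= 150 / 200 * 100
= 0.75 * 100
= 75.00%

75.00%


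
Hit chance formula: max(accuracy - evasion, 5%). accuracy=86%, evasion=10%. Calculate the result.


accuracy - evasion = 86 - 10 = 76
Apply floor: max(76, 5) = 76
Hit chance = 76%

76%


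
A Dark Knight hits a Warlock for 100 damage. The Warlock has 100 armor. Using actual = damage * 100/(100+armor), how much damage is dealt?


actual = 100 * 100 / (100 + 100)
= 100 * 100 / 200
= 10000 / 200
= 50.00

50.00 damage


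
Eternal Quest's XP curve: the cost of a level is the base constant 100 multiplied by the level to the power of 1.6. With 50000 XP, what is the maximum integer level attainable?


XP = 100 * level^1.6, so level = (XP / 100)^(1/1.6)
= (50000 / 100)^(1/1.6)
= 500.0^0.625
= 48.6246
Floor: level = 48

level 48


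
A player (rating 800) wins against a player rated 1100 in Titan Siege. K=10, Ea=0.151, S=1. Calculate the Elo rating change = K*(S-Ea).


Elo update: delta = K * (S - Ea), where S = 1 (wins)
S - Ea = 1 - 0.151 = 0.849
Rating change = 10 * 0.849
= 8.49

8.49 rating points


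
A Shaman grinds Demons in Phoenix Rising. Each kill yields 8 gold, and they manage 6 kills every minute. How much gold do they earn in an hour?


Gold per minute = 8 * 6 = 48
Gold per hour = 48 * 60 = 2880

2880 gold/hour


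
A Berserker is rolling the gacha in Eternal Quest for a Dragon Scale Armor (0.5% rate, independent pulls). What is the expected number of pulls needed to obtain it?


Expected pulls for a geometric distribution = 1/p = 100 / rate%
= 100 / 0.5
= 200.0

200.0 pulls


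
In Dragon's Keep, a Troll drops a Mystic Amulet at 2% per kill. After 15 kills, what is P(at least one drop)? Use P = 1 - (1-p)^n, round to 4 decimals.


P(at least one) = 1 - P(none) = 1 - (1-p)^n
p = 2/100 = 0.02
1 - p = 0.98
(1 - p)^15 = 0.98^15 = 0.738569
P(at least one) = 1 - 0.738569 = 0.2614

0.2614


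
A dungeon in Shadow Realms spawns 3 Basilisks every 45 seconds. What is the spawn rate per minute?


Spawns per minute = count * (60 / interval)
= 3 * (60 / 45)
= 3 * 1.3333
= 4.0

4.0 per minute


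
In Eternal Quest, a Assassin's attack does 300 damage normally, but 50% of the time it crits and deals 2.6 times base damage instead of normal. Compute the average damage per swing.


E[dmg] = base * (1 + crit_chance * (crit_mult - 1))
cc as decimal = 50/100 = 0.5
cm - 1 = 2.6 - 1 = 1.6
Bonus factor = 0.5 * 1.6 = 0.8
Total multiplier = 1 + 0.8 = 1.8
Expected damage = 300 * 1.8 = 540.00

540.00 damage


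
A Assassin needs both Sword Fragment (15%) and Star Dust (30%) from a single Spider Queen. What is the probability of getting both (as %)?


For independent events, P(both) = P(A) * P(B)
= 15% * 30%
= 450 / 100 %
= 4.5%

4.5%


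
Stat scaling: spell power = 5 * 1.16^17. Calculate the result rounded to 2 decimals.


value = base * growth^level
= 5 * 1.16^17
= 5 * 12.467685
= 62.34

62.34 spell power


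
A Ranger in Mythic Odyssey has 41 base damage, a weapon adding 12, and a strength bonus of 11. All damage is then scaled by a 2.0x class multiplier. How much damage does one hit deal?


Sum base + weapon + str = 41 + 12 + 11 = 64
Multiply by 2.0:
64 * 2.0 = 128.0

128.0 damage


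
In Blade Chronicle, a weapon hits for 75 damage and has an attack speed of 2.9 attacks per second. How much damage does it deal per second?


DPS = damage * attack_speed
= 75 * 2.9
= 217.5

217.5 DPS


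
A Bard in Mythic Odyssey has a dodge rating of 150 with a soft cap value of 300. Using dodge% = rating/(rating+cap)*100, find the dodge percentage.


dodge% = 150 / (150 + 300) * 100
= 150 / 450 * 100
= 0.333333 * 100
= 33.33%

33.33%


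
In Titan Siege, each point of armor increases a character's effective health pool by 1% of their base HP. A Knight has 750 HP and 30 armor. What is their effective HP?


EHP = 750 * (1 + 30/100)
= 750 * (1 + 0.3)
= 750 * 1.3
= 975.0

975.0 EHP


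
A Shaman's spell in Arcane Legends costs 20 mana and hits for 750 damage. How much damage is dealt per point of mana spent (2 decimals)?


Efficiency = damage / mana
= 750 / 20
= 37.50

37.50 dmg/mana


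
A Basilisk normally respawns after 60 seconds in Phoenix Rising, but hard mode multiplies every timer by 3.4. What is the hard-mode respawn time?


Respawn time = base * multiplier
= 60 * 3.4
= 204.0 seconds

204.0 seconds


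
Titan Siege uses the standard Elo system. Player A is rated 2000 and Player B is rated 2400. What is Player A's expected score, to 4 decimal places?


Elo expected score: Ea = 1/(1 + 10^((Rb-Ra)/400))
Rb - Ra = 2400 - 2000 = 400
(Rb-Ra)/400 = 400/400 = 1.0
10^1.0 = 10.0
Ea = 1/(1 + 10.0) = 1/11.0 = 0.0909

0.0909


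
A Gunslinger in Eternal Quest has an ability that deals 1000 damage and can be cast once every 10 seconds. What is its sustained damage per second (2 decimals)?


DPS = damage / cooldown
= 1000 / 10
= 100.00

100.00 DPS


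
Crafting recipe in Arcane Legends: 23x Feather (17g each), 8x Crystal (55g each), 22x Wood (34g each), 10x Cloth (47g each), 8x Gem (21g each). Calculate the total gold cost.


Cost breakdown:
  Feather: 23 * 17 = 391
  Crystal: 8 * 55 = 440
  Wood: 22 * 34 = 748
  Cloth: 10 * 47 = 470
  Gem: 8 * 21 = 168
Total = 391 + 440 + 748 + 470 + 168 = 2217

2217 gold


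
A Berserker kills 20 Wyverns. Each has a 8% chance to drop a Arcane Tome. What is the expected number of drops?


Expected drops = kills * (drop_rate / 100)
= 20 * (8 / 100)
= 20 * 0.08
= 1.6

1.6 drops


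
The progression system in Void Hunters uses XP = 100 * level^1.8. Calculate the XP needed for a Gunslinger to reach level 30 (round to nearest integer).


XP = 100 * level^1.8
Substitute level = 30:
XP = 100 * 30^1.8
= 100 * 455.8461
= 45585

45585 XP


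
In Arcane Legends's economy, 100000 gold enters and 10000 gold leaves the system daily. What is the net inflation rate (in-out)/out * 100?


Net gold = 100000 - 10000 = 90000
Inflation rate = net / sunk * 100 = 90000 / 10000 * 100
= 9.0 * 100
= 900.00%

900.00%


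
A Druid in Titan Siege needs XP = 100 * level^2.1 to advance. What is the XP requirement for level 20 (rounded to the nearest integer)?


XP = 100 * level^2.1
Substitute level = 20:
XP = 100 * 20^2.1
= 100 * 539.7131
= 53971

53971 XP


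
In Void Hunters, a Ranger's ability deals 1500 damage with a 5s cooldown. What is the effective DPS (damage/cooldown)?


DPS = damage / cooldown
= 1500 / 5
= 300.00

300.00 DPS


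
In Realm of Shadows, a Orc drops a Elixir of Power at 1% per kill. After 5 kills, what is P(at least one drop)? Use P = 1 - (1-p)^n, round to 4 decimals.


P(at least one) = 1 - P(none) = 1 - (1-p)^n
p = 1/100 = 0.01
1 - p = 0.99
(1 - p)^5 = 0.99^5 = 0.950990
P(at least one) = 1 - 0.950990 = 0.0490

0.0490


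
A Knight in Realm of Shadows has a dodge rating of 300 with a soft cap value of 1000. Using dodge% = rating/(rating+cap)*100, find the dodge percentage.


dodge% = 300 / (300 + 1000) * 100
= 300 / 1300 * 100
= 0.230769 * 100
= 23.08%

23.08%


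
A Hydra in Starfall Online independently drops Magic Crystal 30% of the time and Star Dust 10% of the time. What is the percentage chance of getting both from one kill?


For independent events, P(both) = P(A) * P(B)
= 30% * 10%
= 300 / 100 %
= 3.0%

3.0%


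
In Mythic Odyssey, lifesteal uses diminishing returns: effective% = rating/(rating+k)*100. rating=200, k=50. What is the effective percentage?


effective% = rating / (rating + k) * 100
= 200 / (200 + 50) * 100
= 200 / 250 * 100
= 0.8 * 100
= 80.00%

80.00%


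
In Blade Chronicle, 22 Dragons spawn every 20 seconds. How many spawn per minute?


Spawns per minute = count * (60 / interval)
= 22 * (60 / 20)
= 22 * 3.0
= 66.0

66.0 per minute


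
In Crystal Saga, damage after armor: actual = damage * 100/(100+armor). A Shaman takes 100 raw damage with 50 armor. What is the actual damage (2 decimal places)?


actual = 100 * 100 / (100 + 50)
= 100 * 100 / 150
= 10000 / 150
= 66.67

66.67 damage


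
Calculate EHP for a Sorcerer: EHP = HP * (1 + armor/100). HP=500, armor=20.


EHP = 500 * (1 + 20/100)
= 500 * (1 + 0.2)
= 500 * 1.2
= 600.0

600.0 EHP


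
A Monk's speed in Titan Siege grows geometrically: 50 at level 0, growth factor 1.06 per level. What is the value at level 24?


value = base * growth^level
= 50 * 1.06^24
= 50 * 4.048935
= 202.45

202.45 speed


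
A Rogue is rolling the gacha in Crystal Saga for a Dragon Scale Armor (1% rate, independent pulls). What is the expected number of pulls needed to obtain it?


Expected pulls for a geometric distribution = 1/p = 100 / rate%
= 100 / 1
= 100.0

100.0 pulls


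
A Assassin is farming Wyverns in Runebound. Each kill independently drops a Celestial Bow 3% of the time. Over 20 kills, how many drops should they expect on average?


Expected drops = kills * (drop_rate / 100)
= 20 * (3 / 100)
= 20 * 0.03
= 0.6

0.6 drops


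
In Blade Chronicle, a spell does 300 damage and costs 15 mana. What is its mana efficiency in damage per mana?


Efficiency = damage / mana
= 300 / 15
= 20.00

20.00 dmg/mana


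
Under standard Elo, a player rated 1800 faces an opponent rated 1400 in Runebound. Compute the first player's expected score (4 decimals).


Elo expected score: Ea = 1/(1 + 10^((Rb-Ra)/400))
Rb - Ra = 1400 - 1800 = -400
(Rb-Ra)/400 = -400/400 = -1.0
10^-1.0 = 0.1
Ea = 1/(1 + 0.1) = 1/1.1 = 0.9091

0.9091


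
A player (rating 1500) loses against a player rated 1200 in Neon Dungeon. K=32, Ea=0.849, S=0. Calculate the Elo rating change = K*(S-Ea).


Elo update: delta = K * (S - Ea), where S = 0 (loses)
S - Ea = 0 - 0.849 = -0.849
Rating change = 32 * -0.849
= -27.17

-27.17 rating points


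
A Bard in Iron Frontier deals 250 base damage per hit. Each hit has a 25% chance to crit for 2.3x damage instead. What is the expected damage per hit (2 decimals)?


E[dmg] = base * (1 + crit_chance * (crit_mult - 1))
cc as decimal = 25/100 = 0.25
cm - 1 = 2.3 - 1 = 1.3
Bonus factor = 0.25 * 1.3 = 0.325
Total multiplier = 1 + 0.325 = 1.325
Expected damage = 250 * 1.325 = 331.25

331.25 damage


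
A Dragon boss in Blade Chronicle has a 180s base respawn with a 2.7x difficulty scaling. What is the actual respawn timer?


Respawn time = base * multiplier
= 180 * 2.7
= 486.0 seconds

486.0 seconds


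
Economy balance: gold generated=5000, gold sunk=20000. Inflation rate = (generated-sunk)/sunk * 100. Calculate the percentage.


Net gold = 5000 - 20000 = -15000
Inflation rate = net / sunk * 100 = -15000 / 20000 * 100
= -0.75 * 100
= -75.00%

-75.00%


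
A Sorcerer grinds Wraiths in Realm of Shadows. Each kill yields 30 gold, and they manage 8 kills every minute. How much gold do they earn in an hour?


Gold per minute = 30 * 8 = 240
Gold per hour = 240 * 60 = 14400

14400 gold/hour


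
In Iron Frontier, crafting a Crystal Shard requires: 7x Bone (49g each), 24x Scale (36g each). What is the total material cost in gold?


Cost breakdown:
  Bone: 7 * 49 = 343
  Scale: 24 * 36 = 864
Total = 343 + 864 = 1207

1207 gold


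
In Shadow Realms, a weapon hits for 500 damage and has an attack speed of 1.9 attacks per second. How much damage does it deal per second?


DPS = damage * attack_speed
= 500 * 1.9
= 950.0

950.0 DPS


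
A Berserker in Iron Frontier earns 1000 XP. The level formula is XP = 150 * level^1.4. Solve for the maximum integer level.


XP = 150 * level^1.4, so level = (XP / 150)^(1/1.4)
= (1000 / 150)^(1/1.4)
= 6.6667^0.7143
= 3.8771
Floor: level = 3

level 3


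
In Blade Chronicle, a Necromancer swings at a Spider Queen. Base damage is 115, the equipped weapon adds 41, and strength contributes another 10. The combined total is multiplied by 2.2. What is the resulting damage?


Sum base + weapon + str = 115 + 41 + 10 = 166
Multiply by 2.2:
166 * 2.2 = 365.2

365.2 damage


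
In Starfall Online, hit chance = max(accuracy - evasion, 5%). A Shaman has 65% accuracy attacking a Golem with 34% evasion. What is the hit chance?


accuracy - evasion = 65 - 34 = 31
Apply floor: max(31, 5) = 31
Hit chance = 31%

31%


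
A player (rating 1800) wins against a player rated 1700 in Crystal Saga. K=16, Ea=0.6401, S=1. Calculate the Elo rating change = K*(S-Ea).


Elo update: delta = K * (S - Ea), where S = 1 (wins)
S - Ea = 1 - 0.6401 = 0.3599
Rating change = 16 * 0.3599
= 5.76

5.76 rating points


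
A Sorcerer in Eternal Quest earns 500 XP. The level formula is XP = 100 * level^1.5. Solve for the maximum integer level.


XP = 100 * level^1.5, so level = (XP / 100)^(1/1.5)
= (500 / 100)^(1/1.5)
= 5.0^0.6667
= 2.924
Floor: level = 2

level 2


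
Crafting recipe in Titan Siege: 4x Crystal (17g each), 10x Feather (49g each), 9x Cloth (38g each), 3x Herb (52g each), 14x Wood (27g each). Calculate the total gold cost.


Cost breakdown:
  Crystal: 4 * 17 = 68
  Feather: 10 * 49 = 490
  Cloth: 9 * 38 = 342
  Herb: 3 * 52 = 156
  Wood: 14 * 27 = 378
Total = 68 + 490 + 342 + 156 + 378 = 1434

1434 gold


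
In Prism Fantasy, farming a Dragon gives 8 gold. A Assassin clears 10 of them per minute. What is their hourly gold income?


Gold per minute = 8 * 10 = 80
Gold per hour = 80 * 60 = 4800

4800 gold/hour


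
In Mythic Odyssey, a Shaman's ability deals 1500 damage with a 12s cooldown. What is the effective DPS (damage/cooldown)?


DPS = damage / cooldown
= 1500 / 12
= 125.00

125.00 DPS


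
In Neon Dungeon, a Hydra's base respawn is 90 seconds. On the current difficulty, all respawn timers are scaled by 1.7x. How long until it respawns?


Respawn time = base * multiplier
= 90 * 1.7
= 153.0 seconds

153.0 seconds


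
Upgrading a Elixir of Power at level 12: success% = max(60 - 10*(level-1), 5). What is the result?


raw_rate = 60 - 10 * (12 - 1)
= 60 - 10 * 11
= 60 - 110
= -50
Apply floor: max(-50, 5) = 5%

5%


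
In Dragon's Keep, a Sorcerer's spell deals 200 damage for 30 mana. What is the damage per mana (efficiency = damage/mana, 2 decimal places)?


Efficiency = damage / mana
= 200 / 30
= 6.67

6.67 dmg/mana


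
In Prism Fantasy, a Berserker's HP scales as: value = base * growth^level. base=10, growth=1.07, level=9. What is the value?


value = base * growth^level
= 10 * 1.07^9
= 10 * 1.838459
= 18.38

18.38 HP


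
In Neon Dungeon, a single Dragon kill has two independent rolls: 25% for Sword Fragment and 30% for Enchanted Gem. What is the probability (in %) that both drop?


For independent events, P(both) = P(A) * P(B)
= 25% * 30%
= 750 / 100 %
= 7.5%

7.5%


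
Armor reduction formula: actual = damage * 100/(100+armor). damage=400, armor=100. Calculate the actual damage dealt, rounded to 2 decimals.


actual = 400 * 100 / (100 + 100)
= 400 * 100 / 200
= 40000 / 200
= 200.00

200.00 damage


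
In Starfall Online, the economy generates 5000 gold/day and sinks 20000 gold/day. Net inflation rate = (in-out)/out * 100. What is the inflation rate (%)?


Net gold = 5000 - 20000 = -15000
Inflation rate = net / sunk * 100 = -15000 / 20000 * 100
= -0.75 * 100
= -75.00%

-75.00%


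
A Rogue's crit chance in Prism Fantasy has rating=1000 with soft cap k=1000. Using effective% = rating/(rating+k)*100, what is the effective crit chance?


effective% = rating / (rating + k) * 100
= 1000 / (1000 + 1000) * 100
= 1000 / 2000 * 100
= 0.5 * 100
= 50.00%

50.00%


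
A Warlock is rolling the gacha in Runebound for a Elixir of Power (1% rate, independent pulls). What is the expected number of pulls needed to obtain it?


Expected pulls for a geometric distribution = 1/p = 100 / rate%
= 100 / 1
= 100.0

100.0 pulls
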